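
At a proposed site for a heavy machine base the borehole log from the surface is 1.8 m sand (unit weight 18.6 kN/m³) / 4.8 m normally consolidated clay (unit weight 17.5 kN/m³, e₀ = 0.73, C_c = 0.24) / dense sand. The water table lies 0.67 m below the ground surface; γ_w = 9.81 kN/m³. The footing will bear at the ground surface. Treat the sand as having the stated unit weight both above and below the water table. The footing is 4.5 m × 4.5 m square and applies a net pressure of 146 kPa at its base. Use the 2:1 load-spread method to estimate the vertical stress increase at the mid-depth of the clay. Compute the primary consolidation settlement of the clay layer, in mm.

S_c ≈ 194 mm

Mid-depth of clay below the ground surface: z = 1.8 + 4.8/2 = 4.2 m.
Total vertical stress at mid-clay: σ_v = 18.6×1.8 + 17.5×2.4 = 75.48 kPa.
Pore pressure: u = 9.81×(4.2 − 0.67) = 34.629 kPa.
Initial effective stress: σ'_0 = σ_v − u = 75.48 − 34.629 = 40.851 kPa.
Stress increase at mid-clay by the 2:1 spreading method:
Δσ = qBL/((B+z)(L+z)) = 146×4.5×4.5/((4.5+4.2)(4.5+4.2)) = 39.061 kPa
Final effective stress: σ'_f = σ'_0 + Δσ = 40.851 + 39.061 = 79.912 kPa.
Normally consolidated clay, so the full stress increment lies on the virgin compression line:
S_c = C_c·H/(1+e₀)·log₁₀(σ'_f/σ'_0) = 0.24×4.8/(1+0.73)×log₁₀(79.912/40.851)
    = 0.6659 × 0.29141 = 0.194 m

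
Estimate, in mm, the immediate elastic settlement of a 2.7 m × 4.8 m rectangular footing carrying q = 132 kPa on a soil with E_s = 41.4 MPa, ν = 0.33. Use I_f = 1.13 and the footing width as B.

S_e ≈ 8.67 mm

Immediate (elastic) settlement: S_e = q·B·(1−ν²)/E_s · I_f.
E_s = 41.4 MPa = 41400 kPa.
S_e = 132 × 2.7 × (1 − 0.33²) / 41400 × 1.13
    = 132 × 2.7 × 0.8911 / 41400 × 1.13
    = 0.008668 m = 8.668 mm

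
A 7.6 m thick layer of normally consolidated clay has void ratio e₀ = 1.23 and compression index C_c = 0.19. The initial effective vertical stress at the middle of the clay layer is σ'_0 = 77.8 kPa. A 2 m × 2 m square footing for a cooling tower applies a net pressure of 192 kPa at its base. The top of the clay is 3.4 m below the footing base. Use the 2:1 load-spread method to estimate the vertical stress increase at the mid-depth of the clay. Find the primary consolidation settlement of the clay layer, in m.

Mid-depth of clay below the footing base: z = 3.4 + 7.6/2 = 7.2 m.
Stress increase at mid-clay by the 2:1 spreading method:
Δσ = qBL/((B+z)(L+z)) = 192×2×2/((2+7.2)(2+7.2)) = 9.0737 kPa
Final effective stress: σ'_f = σ'_0 + Δσ = 77.8 + 9.0737 = 86.874 kPa.
Normally consolidated clay, so the full stress increment lies on the virgin compression line:
S_c = C_c·H/(1+e₀)·log₁₀(σ'_f/σ'_0) = 0.19×7.6/(1+1.23)×log₁₀(86.874/77.8)
    = 0.64753 × 0.04791 = 0.03102 m

S_c ≈ 0.031 m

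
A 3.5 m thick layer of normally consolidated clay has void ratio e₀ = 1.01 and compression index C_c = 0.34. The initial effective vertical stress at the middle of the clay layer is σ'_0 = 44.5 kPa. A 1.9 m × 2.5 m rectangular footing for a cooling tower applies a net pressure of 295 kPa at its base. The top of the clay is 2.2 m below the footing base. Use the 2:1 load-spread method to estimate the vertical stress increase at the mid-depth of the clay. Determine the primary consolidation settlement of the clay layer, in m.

S_c ≈ 0.156 m

Mid-depth of clay below the footing base: z = 2.2 + 3.5/2 = 3.95 m.
Stress increase at mid-clay by the 2:1 spreading method:
Δσ = qBL/((B+z)(L+z)) = 295×1.9×2.5/((1.9+3.95)(2.5+3.95)) = 37.136 kPa
Final effective stress: σ'_f = σ'_0 + Δσ = 44.5 + 37.136 = 81.636 kPa.
Normally consolidated clay, so the full stress increment lies on the virgin compression line:
S_c = C_c·H/(1+e₀)·log₁₀(σ'_f/σ'_0) = 0.34×3.5/(1+1.01)×log₁₀(81.636/44.5)
    = 0.59204 × 0.26352 = 0.156 m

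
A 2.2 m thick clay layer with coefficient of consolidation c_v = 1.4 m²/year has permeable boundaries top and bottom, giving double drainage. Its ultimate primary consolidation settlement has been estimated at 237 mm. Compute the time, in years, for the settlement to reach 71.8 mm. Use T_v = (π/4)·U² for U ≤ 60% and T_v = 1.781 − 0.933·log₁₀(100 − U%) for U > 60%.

t ≈ 0.0623 years

Drainage path length: H_d = H/2 = 1.1 m (double drainage).
U = S(t)/S_ult = 71.8/237 = 0.303.
U ≤ 60%: T_v = (π/4)·U² = (π/4)×0.30295² = 0.072085.
t = T_v·H_d²/c_v = 0.072085×1.1²/1.4 = 0.0623 years.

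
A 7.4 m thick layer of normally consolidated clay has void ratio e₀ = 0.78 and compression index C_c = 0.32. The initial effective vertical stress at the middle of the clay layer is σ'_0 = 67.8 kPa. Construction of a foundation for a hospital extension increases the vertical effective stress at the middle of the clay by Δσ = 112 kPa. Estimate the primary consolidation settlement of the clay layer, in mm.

Final effective stress: σ'_f = σ'_0 + Δσ = 67.8 + 112 = 179.8 kPa.
Normally consolidated clay, so the full stress increment lies on the virgin compression line:
S_c = C_c·H/(1+e₀)·log₁₀(σ'_f/σ'_0) = 0.32×7.4/(1+0.78)×log₁₀(179.8/67.8)
    = 1.3303 × 0.42356 = 0.5635 m

S_c ≈ 563 mm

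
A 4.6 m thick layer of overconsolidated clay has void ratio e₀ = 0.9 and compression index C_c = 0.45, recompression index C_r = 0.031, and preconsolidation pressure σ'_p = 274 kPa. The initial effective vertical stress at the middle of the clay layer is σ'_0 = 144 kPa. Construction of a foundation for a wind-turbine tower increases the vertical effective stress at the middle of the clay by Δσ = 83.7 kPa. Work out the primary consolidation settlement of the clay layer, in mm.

S_c ≈ 14.9 mm

Final effective stress: σ'_f = 144 + 83.7 = 227.7 kPa.
σ'_f = 227.7 ≤ σ'_p = 274 kPa, so the clay remains overconsolidated and only the recompression index applies:
S_c = C_r·H/(1+e₀)·log₁₀(σ'_f/σ'_0) = 0.031×4.6/1.9×log₁₀(227.7/144)
    = 0.075054 × 0.199 = 0.01494 m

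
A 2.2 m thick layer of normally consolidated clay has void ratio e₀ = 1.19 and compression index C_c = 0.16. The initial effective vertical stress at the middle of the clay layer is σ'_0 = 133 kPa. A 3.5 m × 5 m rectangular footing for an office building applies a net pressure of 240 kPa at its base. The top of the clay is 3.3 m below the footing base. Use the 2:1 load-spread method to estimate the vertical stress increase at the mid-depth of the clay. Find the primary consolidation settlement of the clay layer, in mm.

Mid-depth of clay below the footing base: z = 3.3 + 2.2/2 = 4.4 m.
Stress increase at mid-clay by the 2:1 spreading method:
Δσ = qBL/((B+z)(L+z)) = 240×3.5×5/((3.5+4.4)(5+4.4)) = 56.558 kPa
Final effective stress: σ'_f = σ'_0 + Δσ = 133 + 56.558 = 189.56 kPa.
Normally consolidated clay, so the full stress increment lies on the virgin compression line:
S_c = C_c·H/(1+e₀)·log₁₀(σ'_f/σ'_0) = 0.16×2.2/(1+1.19)×log₁₀(189.56/133)
    = 0.16073 × 0.1539 = 0.02474 m

S_c ≈ 24.7 mm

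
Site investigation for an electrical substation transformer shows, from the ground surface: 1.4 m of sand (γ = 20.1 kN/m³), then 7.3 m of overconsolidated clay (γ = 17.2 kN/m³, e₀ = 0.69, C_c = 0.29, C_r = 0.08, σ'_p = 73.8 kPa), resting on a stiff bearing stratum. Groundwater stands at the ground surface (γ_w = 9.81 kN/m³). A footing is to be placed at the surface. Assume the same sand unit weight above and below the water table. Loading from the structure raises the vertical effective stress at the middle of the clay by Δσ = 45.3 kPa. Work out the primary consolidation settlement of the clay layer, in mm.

Mid-depth of clay below the ground surface: z = 1.4 + 7.3/2 = 5.05 m.
Total vertical stress at mid-clay: σ_v = 20.1×1.4 + 17.2×3.65 = 90.92 kPa.
Pore pressure: u = 9.81×(5.05 − 0) = 49.541 kPa.
Initial effective stress: σ'_0 = σ_v − u = 90.92 − 49.541 = 41.379 kPa.
Final effective stress: σ'_f = 41.379 + 45.3 = 86.679 kPa.
σ'_f = 86.679 > σ'_p = 73.8 kPa, so the stress path crosses the preconsolidation pressure — recompression up to σ'_p, then virgin compression beyond:
S_c = H/(1+e₀)·[C_r·log₁₀(σ'_p/σ'_0) + C_c·log₁₀(σ'_f/σ'_p)]
    = 7.3/1.69 × [0.08×log₁₀(73.8/41.379) + 0.29×log₁₀(86.679/73.8)]
    = 4.3195 × [0.020102 + 0.020259] = 0.1743 m

S_c ≈ 174 mm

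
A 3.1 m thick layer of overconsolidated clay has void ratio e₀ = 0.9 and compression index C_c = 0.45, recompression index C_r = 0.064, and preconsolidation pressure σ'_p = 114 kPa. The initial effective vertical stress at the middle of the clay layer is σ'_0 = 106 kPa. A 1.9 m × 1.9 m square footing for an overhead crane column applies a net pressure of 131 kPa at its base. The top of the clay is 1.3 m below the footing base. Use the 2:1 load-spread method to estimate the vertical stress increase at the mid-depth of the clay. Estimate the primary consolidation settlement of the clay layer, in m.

S_c ≈ 0.0376 m

Mid-depth of clay below the footing base: z = 1.3 + 3.1/2 = 2.85 m.
Stress increase at mid-clay by the 2:1 spreading method:
Δσ = qBL/((B+z)(L+z)) = 131×1.9×1.9/((1.9+2.85)(1.9+2.85)) = 20.96 kPa
Final effective stress: σ'_f = 106 + 20.96 = 126.96 kPa.
σ'_f = 126.96 > σ'_p = 114 kPa, so the stress path crosses the preconsolidation pressure — recompression up to σ'_p, then virgin compression beyond:
S_c = H/(1+e₀)·[C_r·log₁₀(σ'_p/σ'_0) + C_c·log₁₀(σ'_f/σ'_p)]
    = 3.1/1.9 × [0.064×log₁₀(114/106) + 0.45×log₁₀(126.96/114)]
    = 1.6316 × [0.0020223 + 0.021043] = 0.03763 m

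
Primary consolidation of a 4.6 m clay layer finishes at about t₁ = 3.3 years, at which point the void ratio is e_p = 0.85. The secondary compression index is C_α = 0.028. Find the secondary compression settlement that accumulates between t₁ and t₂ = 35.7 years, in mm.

Secondary compression: S_s = C_α·H/(1+e_p)·log₁₀(t₂/t₁)
S_s = 0.028×4.6/(1+0.85)×log₁₀(35.7/3.3)
    = 0.06962 × 1.034 = 0.072 m

S_s ≈ 72 mm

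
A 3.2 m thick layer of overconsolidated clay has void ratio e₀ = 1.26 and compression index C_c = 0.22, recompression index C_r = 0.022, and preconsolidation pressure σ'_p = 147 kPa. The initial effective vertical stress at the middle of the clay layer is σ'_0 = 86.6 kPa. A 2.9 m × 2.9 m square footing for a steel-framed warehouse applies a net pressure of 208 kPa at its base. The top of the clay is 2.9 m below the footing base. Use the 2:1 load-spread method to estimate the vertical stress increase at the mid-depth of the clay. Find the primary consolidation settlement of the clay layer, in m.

S_c ≈ 0.00425 m

Mid-depth of clay below the footing base: z = 2.9 + 3.2/2 = 4.5 m.
Stress increase at mid-clay by the 2:1 spreading method:
Δσ = qBL/((B+z)(L+z)) = 208×2.9×2.9/((2.9+4.5)(2.9+4.5)) = 31.944 kPa
Final effective stress: σ'_f = 86.6 + 31.944 = 118.54 kPa.
σ'_f = 118.54 ≤ σ'_p = 147 kPa, so the clay remains overconsolidated and only the recompression index applies:
S_c = C_r·H/(1+e₀)·log₁₀(σ'_f/σ'_0) = 0.022×3.2/2.26×log₁₀(118.54/86.6)
    = 0.03115 × 0.13635 = 0.004247 m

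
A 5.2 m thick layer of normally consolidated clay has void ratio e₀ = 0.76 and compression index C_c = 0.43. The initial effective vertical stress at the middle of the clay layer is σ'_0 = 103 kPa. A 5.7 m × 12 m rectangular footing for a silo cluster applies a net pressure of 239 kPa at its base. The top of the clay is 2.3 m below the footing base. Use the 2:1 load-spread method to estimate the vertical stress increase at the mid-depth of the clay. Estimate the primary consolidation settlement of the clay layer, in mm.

S_c ≈ 350 mm

Mid-depth of clay below the footing base: z = 2.3 + 5.2/2 = 4.9 m.
Stress increase at mid-clay by the 2:1 spreading method:
Δσ = qBL/((B+z)(L+z)) = 239×5.7×12/((5.7+4.9)(12+4.9)) = 91.256 kPa
Final effective stress: σ'_f = σ'_0 + Δσ = 103 + 91.256 = 194.26 kPa.
Normally consolidated clay, so the full stress increment lies on the virgin compression line:
S_c = C_c·H/(1+e₀)·log₁₀(σ'_f/σ'_0) = 0.43×5.2/(1+0.76)×log₁₀(194.26/103)
    = 1.2705 × 0.27555 = 0.3501 m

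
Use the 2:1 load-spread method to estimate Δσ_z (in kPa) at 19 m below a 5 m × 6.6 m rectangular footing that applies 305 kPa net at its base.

Δσ_z ≈ 16.4 kPa

By the 2:1 method the load spreads at 1 horizontal : 2 vertical, so at depth z the loaded area has grown by z in each plan dimension:
Δσ = qBL/((B+z)(L+z)) = 305×5×6.6/((5+19)(6.6+19)) = 16.382 kPa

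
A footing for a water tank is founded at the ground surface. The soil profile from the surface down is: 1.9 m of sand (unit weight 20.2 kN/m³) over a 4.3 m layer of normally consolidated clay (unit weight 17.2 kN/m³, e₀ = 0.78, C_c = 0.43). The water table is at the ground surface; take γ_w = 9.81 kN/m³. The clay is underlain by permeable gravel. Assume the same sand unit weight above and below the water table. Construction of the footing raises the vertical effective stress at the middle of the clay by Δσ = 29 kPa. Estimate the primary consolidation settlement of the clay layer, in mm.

S_c ≈ 269 mm

Mid-depth of clay below the ground surface: z = 1.9 + 4.3/2 = 4.05 m.
Total vertical stress at mid-clay: σ_v = 20.2×1.9 + 17.2×2.15 = 75.36 kPa.
Pore pressure: u = 9.81×(4.05 − 0) = 39.73 kPa.
Initial effective stress: σ'_0 = σ_v − u = 75.36 − 39.73 = 35.63 kPa.
Final effective stress: σ'_f = σ'_0 + Δσ = 35.63 + 29 = 64.63 kPa.
Normally consolidated clay, so the full stress increment lies on the virgin compression line:
S_c = C_c·H/(1+e₀)·log₁₀(σ'_f/σ'_0) = 0.43×4.3/(1+0.78)×log₁₀(64.63/35.63)
    = 1.0388 × 0.25862 = 0.2687 m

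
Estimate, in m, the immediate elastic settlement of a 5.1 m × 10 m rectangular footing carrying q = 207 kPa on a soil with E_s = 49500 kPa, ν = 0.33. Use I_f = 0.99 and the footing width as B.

S_e ≈ 0.0188 m

Immediate (elastic) settlement: S_e = q·B·(1−ν²)/E_s · I_f.
S_e = 207 × 5.1 × (1 − 0.33²) / 49500 × 0.99
    = 207 × 5.1 × 0.8911 / 49500 × 0.99
    = 0.01881 m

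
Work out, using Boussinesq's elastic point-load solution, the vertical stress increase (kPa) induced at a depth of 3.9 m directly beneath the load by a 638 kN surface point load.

Boussinesq vertical stress below a point load on an elastic half-space:
Δσ_z = 3P/(2πz²) · [1 + (r/z)²]^(−5/2)
r/z = 0/3.9 = 0; [1+(r/z)²]^(−5/2) = 1.
Δσ_z = 3×638/(2π×3.9²) × 1 = 20.028 × 1 = 20.03 kPa

Δσ_z ≈ 20 kPa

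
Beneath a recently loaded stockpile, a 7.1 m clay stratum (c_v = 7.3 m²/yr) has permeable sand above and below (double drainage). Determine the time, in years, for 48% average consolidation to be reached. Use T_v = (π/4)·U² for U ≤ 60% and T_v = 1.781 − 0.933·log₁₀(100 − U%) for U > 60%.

Drainage path length: H_d = H/2 = 3.55 m (double drainage).
U ≤ 60%: T_v = (π/4)·U² = (π/4)×0.48² = 0.18096.
t = T_v·H_d²/c_v = 0.18096×3.55²/7.3 = 0.3124 years.

t ≈ 0.312 years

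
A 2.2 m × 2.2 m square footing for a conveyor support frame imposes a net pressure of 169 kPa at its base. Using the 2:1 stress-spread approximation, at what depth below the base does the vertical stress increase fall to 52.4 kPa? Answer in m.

2:1 spreading — at depth z the loaded area has grown by z in each plan dimension:
qB²/(B+z)² = Δσ_z ⇒ z = B(√(q/Δσ_z) − 1) = 2.2×(√(169/52.4) − 1) = 1.751 m

z ≈ 1.75 m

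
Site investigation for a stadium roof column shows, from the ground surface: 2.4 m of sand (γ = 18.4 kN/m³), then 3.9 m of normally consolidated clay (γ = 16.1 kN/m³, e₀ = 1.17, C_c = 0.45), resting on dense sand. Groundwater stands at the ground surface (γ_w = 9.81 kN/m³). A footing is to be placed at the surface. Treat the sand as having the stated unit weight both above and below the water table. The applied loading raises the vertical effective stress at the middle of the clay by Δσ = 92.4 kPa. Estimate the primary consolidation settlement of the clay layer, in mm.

S_c ≈ 470 mm

Mid-depth of clay below the ground surface: z = 2.4 + 3.9/2 = 4.35 m.
Total vertical stress at mid-clay: σ_v = 18.4×2.4 + 16.1×1.95 = 75.555 kPa.
Pore pressure: u = 9.81×(4.35 − 0) = 42.673 kPa.
Initial effective stress: σ'_0 = σ_v − u = 75.555 − 42.673 = 32.882 kPa.
Final effective stress: σ'_f = σ'_0 + Δσ = 32.882 + 92.4 = 125.28 kPa.
Normally consolidated clay, so the full stress increment lies on the virgin compression line:
S_c = C_c·H/(1+e₀)·log₁₀(σ'_f/σ'_0) = 0.45×3.9/(1+1.17)×log₁₀(125.28/32.882)
    = 0.80876 × 0.58092 = 0.4698 m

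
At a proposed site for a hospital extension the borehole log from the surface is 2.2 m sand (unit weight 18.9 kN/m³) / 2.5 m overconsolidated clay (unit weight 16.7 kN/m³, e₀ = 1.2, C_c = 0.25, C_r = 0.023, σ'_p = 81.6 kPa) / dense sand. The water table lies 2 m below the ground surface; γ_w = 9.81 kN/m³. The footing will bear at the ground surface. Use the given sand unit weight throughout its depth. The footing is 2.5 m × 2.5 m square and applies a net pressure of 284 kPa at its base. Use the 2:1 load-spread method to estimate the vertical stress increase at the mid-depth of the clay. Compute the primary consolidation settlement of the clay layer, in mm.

S_c ≈ 29 mm

Mid-depth of clay below the ground surface: z = 2.2 + 2.5/2 = 3.45 m.
Total vertical stress at mid-clay: σ_v = 18.9×2.2 + 16.7×1.25 = 62.455 kPa.
Pore pressure: u = 9.81×(3.45 − 2) = 14.225 kPa.
Initial effective stress: σ'_0 = σ_v − u = 62.455 − 14.225 = 48.23 kPa.
Stress increase at mid-clay by the 2:1 spreading method:
Δσ = qBL/((B+z)(L+z)) = 284×2.5×2.5/((2.5+3.45)(2.5+3.45)) = 50.138 kPa
Final effective stress: σ'_f = 48.23 + 50.138 = 98.368 kPa.
σ'_f = 98.368 > σ'_p = 81.6 kPa, so the stress path crosses the preconsolidation pressure — recompression up to σ'_p, then virgin compression beyond:
S_c = H/(1+e₀)·[C_r·log₁₀(σ'_p/σ'_0) + C_c·log₁₀(σ'_f/σ'_p)]
    = 2.5/2.2 × [0.023×log₁₀(81.6/48.23) + 0.25×log₁₀(98.368/81.6)]
    = 1.1364 × [0.0052526 + 0.020291] = 0.02903 m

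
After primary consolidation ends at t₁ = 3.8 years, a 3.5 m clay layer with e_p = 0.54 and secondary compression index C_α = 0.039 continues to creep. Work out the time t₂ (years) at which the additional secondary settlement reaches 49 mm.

S_s = C_α·H/(1+e_p)·log₁₀(t₂/t₁) ⇒ log₁₀(t₂/t₁) = S_s·(1+e_p)/(C_α·H).
log₁₀(t₂/t₁) = 0.049 × (1+0.54) / (0.039×3.5) = 0.5528
t₂ = t₁ × 10^0.5528 = 3.8 × 3.571 = 13.57 years

t₂ ≈ 13.6 years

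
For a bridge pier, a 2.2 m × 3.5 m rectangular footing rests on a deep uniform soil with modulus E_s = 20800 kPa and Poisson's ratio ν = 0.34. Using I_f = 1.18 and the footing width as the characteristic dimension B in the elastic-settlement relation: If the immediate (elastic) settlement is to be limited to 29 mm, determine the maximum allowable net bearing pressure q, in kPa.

S_e = q·B·(1−ν²)/E_s · I_f  ⇒  q = S_e·E_s / (B·(1−ν²)·I_f).
q = 0.029 × 20800 / (2.2 × 0.8844 × 1.18) = 262.7 kPa

q ≈ 263 kPa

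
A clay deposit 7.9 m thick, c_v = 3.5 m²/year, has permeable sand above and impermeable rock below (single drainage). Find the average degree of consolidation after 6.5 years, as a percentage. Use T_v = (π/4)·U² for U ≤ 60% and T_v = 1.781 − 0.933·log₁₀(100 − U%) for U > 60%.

U ≈ 67 %

Drainage path length: H_d = H = 7.9 m (single drainage).
T_v = c_v·t/H_d² = 3.5×6.5/7.9² = 0.36452.
T_v = 0.36452 corresponds to the U > 60% branch:
U = 1 − 10^((1.781 − T_v)/0.933)/100 = 0.6702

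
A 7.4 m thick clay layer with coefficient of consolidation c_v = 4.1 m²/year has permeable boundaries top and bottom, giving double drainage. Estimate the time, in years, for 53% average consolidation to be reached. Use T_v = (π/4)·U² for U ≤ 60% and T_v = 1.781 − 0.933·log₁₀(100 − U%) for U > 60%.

Drainage path length: H_d = H/2 = 3.7 m (double drainage).
U ≤ 60%: T_v = (π/4)·U² = (π/4)×0.53² = 0.22062.
t = T_v·H_d²/c_v = 0.22062×3.7²/4.1 = 0.7367 years.

t ≈ 0.737 years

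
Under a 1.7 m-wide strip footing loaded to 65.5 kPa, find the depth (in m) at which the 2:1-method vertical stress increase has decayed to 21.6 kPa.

2:1 spreading — at depth z the loaded area has grown by z in each plan dimension:
qB/(B+z) = Δσ_z ⇒ z = qB/Δσ_z − B = 65.5×1.7/21.6 − 1.7 = 3.455 m

z ≈ 3.46 m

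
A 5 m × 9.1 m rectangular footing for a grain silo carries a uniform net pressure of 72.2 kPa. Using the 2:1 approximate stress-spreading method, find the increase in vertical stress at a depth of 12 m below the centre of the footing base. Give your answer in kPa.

By the 2:1 method the load spreads at 1 horizontal : 2 vertical, so at depth z the loaded area has grown by z in each plan dimension:
Δσ = qBL/((B+z)(L+z)) = 72.2×5×9.1/((5+12)(9.1+12)) = 9.1583 kPa

Δσ_z ≈ 9.16 kPa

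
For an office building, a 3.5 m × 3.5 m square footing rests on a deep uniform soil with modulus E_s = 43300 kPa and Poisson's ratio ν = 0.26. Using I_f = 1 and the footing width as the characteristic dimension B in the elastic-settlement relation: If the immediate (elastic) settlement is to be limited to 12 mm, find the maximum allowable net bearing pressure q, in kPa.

S_e = q·B·(1−ν²)/E_s · I_f  ⇒  q = S_e·E_s / (B·(1−ν²)·I_f).
q = 0.012 × 43300 / (3.5 × 0.9324 × 1) = 159.2 kPa

q ≈ 159 kPa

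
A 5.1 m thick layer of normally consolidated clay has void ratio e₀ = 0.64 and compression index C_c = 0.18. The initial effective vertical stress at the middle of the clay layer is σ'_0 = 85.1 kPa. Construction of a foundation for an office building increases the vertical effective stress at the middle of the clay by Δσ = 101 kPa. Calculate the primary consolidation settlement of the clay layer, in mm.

Final effective stress: σ'_f = σ'_0 + Δσ = 85.1 + 101 = 186.1 kPa.
Normally consolidated clay, so the full stress increment lies on the virgin compression line:
S_c = C_c·H/(1+e₀)·log₁₀(σ'_f/σ'_0) = 0.18×5.1/(1+0.64)×log₁₀(186.1/85.1)
    = 0.55976 × 0.33982 = 0.1902 m

S_c ≈ 190 mm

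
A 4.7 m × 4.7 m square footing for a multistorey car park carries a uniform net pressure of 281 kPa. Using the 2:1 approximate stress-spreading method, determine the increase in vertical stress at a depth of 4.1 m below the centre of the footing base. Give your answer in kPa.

By the 2:1 method the load spreads at 1 horizontal : 2 vertical, so at depth z the loaded area has grown by z in each plan dimension:
Δσ = qBL/((B+z)(L+z)) = 281×4.7×4.7/((4.7+4.1)(4.7+4.1)) = 80.156 kPa

Δσ_z ≈ 80.2 kPa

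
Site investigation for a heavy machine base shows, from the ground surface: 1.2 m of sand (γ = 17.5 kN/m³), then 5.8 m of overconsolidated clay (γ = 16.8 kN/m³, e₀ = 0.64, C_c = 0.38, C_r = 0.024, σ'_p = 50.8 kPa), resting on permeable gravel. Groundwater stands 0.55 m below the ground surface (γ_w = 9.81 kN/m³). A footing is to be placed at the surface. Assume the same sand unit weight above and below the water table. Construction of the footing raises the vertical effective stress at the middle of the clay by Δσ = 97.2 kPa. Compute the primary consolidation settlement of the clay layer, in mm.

S_c ≈ 572 mm

Mid-depth of clay below the ground surface: z = 1.2 + 5.8/2 = 4.1 m.
Total vertical stress at mid-clay: σ_v = 17.5×1.2 + 16.8×2.9 = 69.72 kPa.
Pore pressure: u = 9.81×(4.1 − 0.55) = 34.825 kPa.
Initial effective stress: σ'_0 = σ_v − u = 69.72 − 34.825 = 34.895 kPa.
Final effective stress: σ'_f = 34.895 + 97.2 = 132.09 kPa.
σ'_f = 132.09 > σ'_p = 50.8 kPa, so the stress path crosses the preconsolidation pressure — recompression up to σ'_p, then virgin compression beyond:
S_c = H/(1+e₀)·[C_r·log₁₀(σ'_p/σ'_0) + C_c·log₁₀(σ'_f/σ'_p)]
    = 5.8/1.64 × [0.024×log₁₀(50.8/34.895) + 0.38×log₁₀(132.09/50.8)]
    = 3.5366 × [0.0039144 + 0.1577] = 0.5716 m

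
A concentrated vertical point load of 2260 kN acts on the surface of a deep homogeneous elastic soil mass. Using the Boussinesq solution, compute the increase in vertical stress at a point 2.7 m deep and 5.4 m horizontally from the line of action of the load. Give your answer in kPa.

Δσ_z ≈ 2.65 kPa

Boussinesq vertical stress below a point load on an elastic half-space:
Δσ_z = 3P/(2πz²) · [1 + (r/z)²]^(−5/2)
r/z = 5.4/2.7 = 2; [1+(r/z)²]^(−5/2) = 0.017889.
Δσ_z = 3×2260/(2π×2.7²) × 0.017889 = 148.02 × 0.017889 = 2.648 kPa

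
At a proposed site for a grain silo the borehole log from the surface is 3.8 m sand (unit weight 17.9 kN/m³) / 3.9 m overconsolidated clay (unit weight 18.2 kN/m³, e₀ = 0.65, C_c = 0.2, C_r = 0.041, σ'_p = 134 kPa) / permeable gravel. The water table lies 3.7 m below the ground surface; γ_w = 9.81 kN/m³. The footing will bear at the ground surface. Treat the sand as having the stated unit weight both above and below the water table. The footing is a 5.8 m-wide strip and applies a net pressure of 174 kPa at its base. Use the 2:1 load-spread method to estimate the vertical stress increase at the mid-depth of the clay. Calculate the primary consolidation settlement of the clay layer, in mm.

Mid-depth of clay below the ground surface: z = 3.8 + 3.9/2 = 5.75 m.
Total vertical stress at mid-clay: σ_v = 17.9×3.8 + 18.2×1.95 = 103.51 kPa.
Pore pressure: u = 9.81×(5.75 − 3.7) = 20.11 kPa.
Initial effective stress: σ'_0 = σ_v − u = 103.51 − 20.11 = 83.4 kPa.
Stress increase at mid-clay by the 2:1 spreading method:
Δσ = qB/(B+z) = 174×5.8/(5.8+5.75) = 87.377 kPa
Final effective stress: σ'_f = 83.4 + 87.377 = 170.78 kPa.
σ'_f = 170.78 > σ'_p = 134 kPa, so the stress path crosses the preconsolidation pressure — recompression up to σ'_p, then virgin compression beyond:
S_c = H/(1+e₀)·[C_r·log₁₀(σ'_p/σ'_0) + C_c·log₁₀(σ'_f/σ'_p)]
    = 3.9/1.65 × [0.041×log₁₀(134/83.4) + 0.2×log₁₀(170.78/134)]
    = 2.3636 × [0.0084435 + 0.021066] = 0.06975 m

S_c ≈ 69.7 mm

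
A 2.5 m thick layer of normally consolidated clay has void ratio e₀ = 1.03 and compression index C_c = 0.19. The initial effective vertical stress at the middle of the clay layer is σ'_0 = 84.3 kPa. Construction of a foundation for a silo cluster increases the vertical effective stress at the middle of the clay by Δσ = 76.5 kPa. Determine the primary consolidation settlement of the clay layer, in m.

S_c ≈ 0.0656 m

Final effective stress: σ'_f = σ'_0 + Δσ = 84.3 + 76.5 = 160.8 kPa.
Normally consolidated clay, so the full stress increment lies on the virgin compression line:
S_c = C_c·H/(1+e₀)·log₁₀(σ'_f/σ'_0) = 0.19×2.5/(1+1.03)×log₁₀(160.8/84.3)
    = 0.23399 × 0.28046 = 0.06562 m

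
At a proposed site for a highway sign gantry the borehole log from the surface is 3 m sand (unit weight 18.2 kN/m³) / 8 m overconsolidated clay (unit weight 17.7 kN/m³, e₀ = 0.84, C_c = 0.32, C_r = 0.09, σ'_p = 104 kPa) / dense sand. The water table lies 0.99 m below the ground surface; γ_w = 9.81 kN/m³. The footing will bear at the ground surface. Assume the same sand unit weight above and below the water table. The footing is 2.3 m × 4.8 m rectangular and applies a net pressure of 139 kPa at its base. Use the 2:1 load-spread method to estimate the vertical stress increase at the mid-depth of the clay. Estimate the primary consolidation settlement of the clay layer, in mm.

S_c ≈ 32.5 mm

Mid-depth of clay below the ground surface: z = 3 + 8/2 = 7 m.
Total vertical stress at mid-clay: σ_v = 18.2×3 + 17.7×4 = 125.4 kPa.
Pore pressure: u = 9.81×(7 − 0.99) = 58.958 kPa.
Initial effective stress: σ'_0 = σ_v − u = 125.4 − 58.958 = 66.442 kPa.
Stress increase at mid-clay by the 2:1 spreading method:
Δσ = qBL/((B+z)(L+z)) = 139×2.3×4.8/((2.3+7)(4.8+7)) = 13.984 kPa
Final effective stress: σ'_f = 66.442 + 13.984 = 80.426 kPa.
σ'_f = 80.426 ≤ σ'_p = 104 kPa, so the clay remains overconsolidated and only the recompression index applies:
S_c = C_r·H/(1+e₀)·log₁₀(σ'_f/σ'_0) = 0.09×8/1.84×log₁₀(80.426/66.442)
    = 0.3913 × 0.082954 = 0.03246 m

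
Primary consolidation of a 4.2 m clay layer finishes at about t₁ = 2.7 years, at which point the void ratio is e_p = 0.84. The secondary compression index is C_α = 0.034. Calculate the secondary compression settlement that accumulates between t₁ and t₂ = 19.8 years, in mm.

S_s ≈ 67.2 mm

Secondary compression: S_s = C_α·H/(1+e_p)·log₁₀(t₂/t₁)
S_s = 0.034×4.2/(1+0.84)×log₁₀(19.8/2.7)
    = 0.07761 × 0.8653 = 0.06715 m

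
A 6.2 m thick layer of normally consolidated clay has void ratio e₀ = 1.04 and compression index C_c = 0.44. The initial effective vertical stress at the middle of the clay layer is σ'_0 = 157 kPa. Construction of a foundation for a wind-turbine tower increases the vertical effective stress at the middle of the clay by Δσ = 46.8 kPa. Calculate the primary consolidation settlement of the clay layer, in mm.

S_c ≈ 152 mm

Final effective stress: σ'_f = σ'_0 + Δσ = 157 + 46.8 = 203.8 kPa.
Normally consolidated clay, so the full stress increment lies on the virgin compression line:
S_c = C_c·H/(1+e₀)·log₁₀(σ'_f/σ'_0) = 0.44×6.2/(1+1.04)×log₁₀(203.8/157)
    = 1.3373 × 0.1133 = 0.1515 m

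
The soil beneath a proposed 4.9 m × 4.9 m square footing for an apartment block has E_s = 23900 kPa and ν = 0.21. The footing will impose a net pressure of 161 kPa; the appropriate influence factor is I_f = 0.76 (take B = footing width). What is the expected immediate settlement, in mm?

Immediate (elastic) settlement: S_e = q·B·(1−ν²)/E_s · I_f.
S_e = 161 × 4.9 × (1 − 0.21²) / 23900 × 0.76
    = 161 × 4.9 × 0.9559 / 23900 × 0.76
    = 0.02398 m = 23.98 mm

S_e ≈ 24 mm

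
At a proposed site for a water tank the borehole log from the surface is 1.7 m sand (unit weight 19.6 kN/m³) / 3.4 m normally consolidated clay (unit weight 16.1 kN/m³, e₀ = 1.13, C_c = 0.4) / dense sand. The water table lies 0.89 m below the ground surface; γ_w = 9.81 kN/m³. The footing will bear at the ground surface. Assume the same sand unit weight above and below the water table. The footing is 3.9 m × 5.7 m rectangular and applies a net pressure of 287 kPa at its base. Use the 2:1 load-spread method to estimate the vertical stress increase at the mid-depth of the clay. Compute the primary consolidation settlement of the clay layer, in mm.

Mid-depth of clay below the ground surface: z = 1.7 + 3.4/2 = 3.4 m.
Total vertical stress at mid-clay: σ_v = 19.6×1.7 + 16.1×1.7 = 60.69 kPa.
Pore pressure: u = 9.81×(3.4 − 0.89) = 24.623 kPa.
Initial effective stress: σ'_0 = σ_v − u = 60.69 − 24.623 = 36.067 kPa.
Stress increase at mid-clay by the 2:1 spreading method:
Δσ = qBL/((B+z)(L+z)) = 287×3.9×5.7/((3.9+3.4)(5.7+3.4)) = 96.041 kPa
Final effective stress: σ'_f = σ'_0 + Δσ = 36.067 + 96.041 = 132.11 kPa.
Normally consolidated clay, so the full stress increment lies on the virgin compression line:
S_c = C_c·H/(1+e₀)·log₁₀(σ'_f/σ'_0) = 0.4×3.4/(1+1.13)×log₁₀(132.11/36.067)
    = 0.6385 × 0.56383 = 0.36 m

S_c ≈ 360 mm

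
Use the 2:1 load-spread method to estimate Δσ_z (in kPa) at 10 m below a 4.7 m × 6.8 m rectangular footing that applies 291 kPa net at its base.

By the 2:1 method the load spreads at 1 horizontal : 2 vertical, so at depth z the loaded area has grown by z in each plan dimension:
Δσ = qBL/((B+z)(L+z)) = 291×4.7×6.8/((4.7+10)(6.8+10)) = 37.659 kPa

Δσ_z ≈ 37.7 kPa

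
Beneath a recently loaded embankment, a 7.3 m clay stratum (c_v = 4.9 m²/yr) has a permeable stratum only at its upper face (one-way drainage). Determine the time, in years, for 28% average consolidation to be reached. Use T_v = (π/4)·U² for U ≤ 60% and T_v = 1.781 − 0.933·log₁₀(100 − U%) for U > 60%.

t ≈ 0.67 years

Drainage path length: H_d = H = 7.3 m (single drainage).
U ≤ 60%: T_v = (π/4)·U² = (π/4)×0.28² = 0.061575.
t = T_v·H_d²/c_v = 0.061575×7.3²/4.9 = 0.6697 years.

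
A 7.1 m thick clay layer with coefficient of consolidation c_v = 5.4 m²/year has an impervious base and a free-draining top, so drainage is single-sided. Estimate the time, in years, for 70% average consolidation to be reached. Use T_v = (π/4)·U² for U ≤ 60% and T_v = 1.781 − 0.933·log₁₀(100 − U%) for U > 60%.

Drainage path length: H_d = H = 7.1 m (single drainage).
U > 60%: T_v = 1.781 − 0.933·log₁₀(100 − 70) = 0.40285.
t = T_v·H_d²/c_v = 0.40285×7.1²/5.4 = 3.761 years.

t ≈ 3.76 years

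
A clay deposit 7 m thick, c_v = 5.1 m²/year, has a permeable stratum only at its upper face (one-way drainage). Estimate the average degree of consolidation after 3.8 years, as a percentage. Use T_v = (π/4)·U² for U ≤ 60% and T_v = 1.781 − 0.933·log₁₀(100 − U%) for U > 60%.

U ≈ 69.5 %

Drainage path length: H_d = H = 7 m (single drainage).
T_v = c_v·t/H_d² = 5.1×3.8/7² = 0.39551.
T_v = 0.39551 corresponds to the U > 60% branch:
U = 1 − 10^((1.781 − T_v)/0.933)/100 = 0.6945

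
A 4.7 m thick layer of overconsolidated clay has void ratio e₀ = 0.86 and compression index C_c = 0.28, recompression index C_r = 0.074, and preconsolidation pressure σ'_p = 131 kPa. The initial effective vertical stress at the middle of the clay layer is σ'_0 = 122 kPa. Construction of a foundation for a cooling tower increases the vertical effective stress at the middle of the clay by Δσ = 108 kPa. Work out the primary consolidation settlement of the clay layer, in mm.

Final effective stress: σ'_f = 122 + 108 = 230 kPa.
σ'_f = 230 > σ'_p = 131 kPa, so the stress path crosses the preconsolidation pressure — recompression up to σ'_p, then virgin compression beyond:
S_c = H/(1+e₀)·[C_r·log₁₀(σ'_p/σ'_0) + C_c·log₁₀(σ'_f/σ'_p)]
    = 4.7/1.86 × [0.074×log₁₀(131/122) + 0.28×log₁₀(230/131)]
    = 2.5269 × [0.0022874 + 0.068448] = 0.1787 m

S_c ≈ 179 mm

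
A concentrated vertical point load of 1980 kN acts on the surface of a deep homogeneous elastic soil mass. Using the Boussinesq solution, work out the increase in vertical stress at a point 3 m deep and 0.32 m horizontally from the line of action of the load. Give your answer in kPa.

Boussinesq vertical stress below a point load on an elastic half-space:
Δσ_z = 3P/(2πz²) · [1 + (r/z)²]^(−5/2)
r/z = 0.32/3 = 0.10667; [1+(r/z)²]^(−5/2) = 0.97211.
Δσ_z = 3×1980/(2π×3²) × 0.97211 = 105.04 × 0.97211 = 102.1 kPa

Δσ_z ≈ 102 kPa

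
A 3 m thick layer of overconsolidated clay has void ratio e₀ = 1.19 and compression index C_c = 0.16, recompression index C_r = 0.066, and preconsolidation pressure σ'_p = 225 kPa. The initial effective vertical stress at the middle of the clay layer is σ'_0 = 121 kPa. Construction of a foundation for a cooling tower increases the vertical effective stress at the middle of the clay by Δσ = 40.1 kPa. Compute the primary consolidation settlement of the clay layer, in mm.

Final effective stress: σ'_f = 121 + 40.1 = 161.1 kPa.
σ'_f = 161.1 ≤ σ'_p = 225 kPa, so the clay remains overconsolidated and only the recompression index applies:
S_c = C_r·H/(1+e₀)·log₁₀(σ'_f/σ'_0) = 0.066×3/2.19×log₁₀(161.1/121)
    = 0.090413 × 0.12431 = 0.01124 m

S_c ≈ 11.2 mm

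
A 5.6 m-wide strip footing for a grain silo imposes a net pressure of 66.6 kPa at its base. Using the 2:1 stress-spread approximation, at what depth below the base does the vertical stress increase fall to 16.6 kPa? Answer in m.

z ≈ 16.9 m

2:1 spreading — at depth z the loaded area has grown by z in each plan dimension:
qB/(B+z) = Δσ_z ⇒ z = qB/Δσ_z − B = 66.6×5.6/16.6 − 5.6 = 16.87 m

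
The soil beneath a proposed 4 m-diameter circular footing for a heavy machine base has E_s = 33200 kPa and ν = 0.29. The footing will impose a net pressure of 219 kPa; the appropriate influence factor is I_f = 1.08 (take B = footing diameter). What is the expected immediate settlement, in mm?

S_e ≈ 26.1 mm

Immediate (elastic) settlement: S_e = q·B·(1−ν²)/E_s · I_f.
S_e = 219 × 4 × (1 − 0.29²) / 33200 × 1.08
    = 219 × 4 × 0.9159 / 33200 × 1.08
    = 0.0261 m = 26.1 mm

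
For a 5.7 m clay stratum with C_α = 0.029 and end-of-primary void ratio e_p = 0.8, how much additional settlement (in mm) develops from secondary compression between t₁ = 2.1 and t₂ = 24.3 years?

S_s ≈ 97.7 mm

Secondary compression: S_s = C_α·H/(1+e_p)·log₁₀(t₂/t₁)
S_s = 0.029×5.7/(1+0.8)×log₁₀(24.3/2.1)
    = 0.09183 × 1.063 = 0.09765 m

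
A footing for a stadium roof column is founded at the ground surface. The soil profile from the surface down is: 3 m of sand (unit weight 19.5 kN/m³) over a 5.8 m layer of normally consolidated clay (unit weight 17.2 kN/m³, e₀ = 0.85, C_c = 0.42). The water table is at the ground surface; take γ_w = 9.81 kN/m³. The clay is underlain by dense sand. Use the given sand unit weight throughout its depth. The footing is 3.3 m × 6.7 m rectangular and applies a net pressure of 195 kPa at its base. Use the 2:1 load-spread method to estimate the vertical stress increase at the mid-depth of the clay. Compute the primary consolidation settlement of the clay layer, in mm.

S_c ≈ 316 mm

Mid-depth of clay below the ground surface: z = 3 + 5.8/2 = 5.9 m.
Total vertical stress at mid-clay: σ_v = 19.5×3 + 17.2×2.9 = 108.38 kPa.
Pore pressure: u = 9.81×(5.9 − 0) = 57.879 kPa.
Initial effective stress: σ'_0 = σ_v − u = 108.38 − 57.879 = 50.501 kPa.
Stress increase at mid-clay by the 2:1 spreading method:
Δσ = qBL/((B+z)(L+z)) = 195×3.3×6.7/((3.3+5.9)(6.7+5.9)) = 37.193 kPa
Final effective stress: σ'_f = σ'_0 + Δσ = 50.501 + 37.193 = 87.694 kPa.
Normally consolidated clay, so the full stress increment lies on the virgin compression line:
S_c = C_c·H/(1+e₀)·log₁₀(σ'_f/σ'_0) = 0.42×5.8/(1+0.85)×log₁₀(87.694/50.501)
    = 1.3168 × 0.23967 = 0.3156 m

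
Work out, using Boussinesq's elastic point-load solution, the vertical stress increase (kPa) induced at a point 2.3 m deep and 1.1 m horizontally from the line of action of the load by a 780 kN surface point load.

Δσ_z ≈ 42.1 kPa

Boussinesq vertical stress below a point load on an elastic half-space:
Δσ_z = 3P/(2πz²) · [1 + (r/z)²]^(−5/2)
r/z = 1.1/2.3 = 0.47826; [1+(r/z)²]^(−5/2) = 0.59752.
Δσ_z = 3×780/(2π×2.3²) × 0.59752 = 70.401 × 0.59752 = 42.07 kPa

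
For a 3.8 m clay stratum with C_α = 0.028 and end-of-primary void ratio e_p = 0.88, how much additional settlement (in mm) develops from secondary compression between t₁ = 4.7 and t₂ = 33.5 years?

Secondary compression: S_s = C_α·H/(1+e_p)·log₁₀(t₂/t₁)
S_s = 0.028×3.8/(1+0.88)×log₁₀(33.5/4.7)
    = 0.0566 × 0.8529 = 0.04827 m

S_s ≈ 48.3 mm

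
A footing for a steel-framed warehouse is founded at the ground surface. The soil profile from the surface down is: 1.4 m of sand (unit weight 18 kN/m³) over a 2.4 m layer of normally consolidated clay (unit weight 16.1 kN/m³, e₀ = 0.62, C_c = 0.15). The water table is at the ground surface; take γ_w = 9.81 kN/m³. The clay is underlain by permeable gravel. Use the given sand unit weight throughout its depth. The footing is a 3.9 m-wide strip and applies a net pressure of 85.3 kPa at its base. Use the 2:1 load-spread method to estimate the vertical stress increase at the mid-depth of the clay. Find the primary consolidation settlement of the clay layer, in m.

S_c ≈ 0.126 m

Mid-depth of clay below the ground surface: z = 1.4 + 2.4/2 = 2.6 m.
Total vertical stress at mid-clay: σ_v = 18×1.4 + 16.1×1.2 = 44.52 kPa.
Pore pressure: u = 9.81×(2.6 − 0) = 25.506 kPa.
Initial effective stress: σ'_0 = σ_v − u = 44.52 − 25.506 = 19.014 kPa.
Stress increase at mid-clay by the 2:1 spreading method:
Δσ = qB/(B+z) = 85.3×3.9/(3.9+2.6) = 51.18 kPa
Final effective stress: σ'_f = σ'_0 + Δσ = 19.014 + 51.18 = 70.194 kPa.
Normally consolidated clay, so the full stress increment lies on the virgin compression line:
S_c = C_c·H/(1+e₀)·log₁₀(σ'_f/σ'_0) = 0.15×2.4/(1+0.62)×log₁₀(70.194/19.014)
    = 0.22222 × 0.56723 = 0.126 m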